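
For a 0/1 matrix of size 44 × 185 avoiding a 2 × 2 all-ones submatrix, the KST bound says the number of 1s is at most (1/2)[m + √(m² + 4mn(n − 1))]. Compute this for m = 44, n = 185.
z(44, 185; 2, 2) ≤ (1/2)[44 + √(44² + 4·44·185·184)] = (1/2)[44 + √5992976] = 1246.0278

Kővári–Sós–Turán: let r_1, ..., r_44 be the row sums and z = Σ r_i the total number of 1s. Each pair of columns can share at most one row with both entries 1 (else a 2×2 all-ones block appears), so Σ_i C(r_i, 2) ≤ C(185, 2) = 17020. By convexity Σ_i C(r_i, 2) ≥ 44·C(z/44, 2) = z(z − 44)/(2·44), giving z² − 44z − 44·185·184 ≤ 0 and hence z ≤ (1/2)[44 + √(1936 + 4·1497760)] = (1/2)[44 + √5992976] ≈ (1/2)(44 + 2448.0556) = 1246.0278.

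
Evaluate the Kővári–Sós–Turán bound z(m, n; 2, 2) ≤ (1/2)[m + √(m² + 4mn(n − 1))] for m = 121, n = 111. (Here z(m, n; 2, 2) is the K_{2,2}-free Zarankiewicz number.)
z(121, 111; 2, 2) ≤ (1/2)[121 + √(121² + 4·121·111·110)] = (1/2)[121 + √5924281] = 1277.4923

Kővári–Sós–Turán: let r_1, ..., r_121 be the row sums and z = Σ r_i the total number of 1s. Each pair of columns can share at most one row with both entries 1 (else a 2×2 all-ones block appears), so Σ_i C(r_i, 2) ≤ C(111, 2) = 6105. By convexity Σ_i C(r_i, 2) ≥ 121·C(z/121, 2) = z(z − 121)/(2·121), giving z² − 121z − 121·111·110 ≤ 0 and hence z ≤ (1/2)[121 + √(14641 + 4·1477410)] = (1/2)[121 + √5924281] ≈ (1/2)(121 + 2433.9846) = 1277.4923.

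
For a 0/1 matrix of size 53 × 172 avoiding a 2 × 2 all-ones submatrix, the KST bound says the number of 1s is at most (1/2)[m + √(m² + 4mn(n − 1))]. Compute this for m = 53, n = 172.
z(53, 172; 2, 2) ≤ (1/2)[53 + √(53² + 4·53·172·171)] = (1/2)[53 + √6238153] = 1275.3147

Kővári–Sós–Turán: let r_1, ..., r_53 be the row sums and z = Σ r_i the total number of 1s. Each pair of columns can share at most one row with both entries 1 (else a 2×2 all-ones block appears), so Σ_i C(r_i, 2) ≤ C(172, 2) = 14706. By convexity Σ_i C(r_i, 2) ≥ 53·C(z/53, 2) = z(z − 53)/(2·53), giving z² − 53z − 53·172·171 ≤ 0 and hence z ≤ (1/2)[53 + √(2809 + 4·1558836)] = (1/2)[53 + √6238153] ≈ (1/2)(53 + 2497.6295) = 1275.3147.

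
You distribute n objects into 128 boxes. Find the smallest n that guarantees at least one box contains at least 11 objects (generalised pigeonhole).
n = (11 − 1)·128 + 1 = 1281

By the generalised pigeonhole principle, to guarantee some box contains ≥ r objects we need more than (r − 1) · k objects total. Threshold: n = (r − 1) · k + 1. With r = 11 and k = 128: n = 10 · 128 + 1 = 1280 + 1 = 1281. For n = 1280 = 10 · 128, we can put exactly 10 objects in every box, avoiding 11 in any single one — so 1281 is tight.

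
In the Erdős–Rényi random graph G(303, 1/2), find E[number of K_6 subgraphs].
E[# K_6] = C(303, 6) · (1/2)^C(6, 2) = 1022568188005 / 2^15 ≈ 31206304.565582

For each 6-subset S of vertices (there are C(303, 6) = 1022568188005 such S), let X_S = 1 if S induces a K_6 (all C(6, 2) = 15 edges present). Then P(X_S = 1) = (1/2)^15 = 1/32768. By linearity of expectation, E[# K_6] = C(303, 6) · (1/2)^15 = 1022568188005 / 32768 ≈ 31206304.565582.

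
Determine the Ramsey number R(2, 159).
R(2, 159) = 159

R(2, k) = k for all k ≥ 2: in a 2-colouring of K_k, either some edge is red (a red K_2) or all edges are blue (a blue K_k). And K_{158} coloured all-blue has no blue K_159, so R(2, 159) > 158. Hence R(2, 159) = 159.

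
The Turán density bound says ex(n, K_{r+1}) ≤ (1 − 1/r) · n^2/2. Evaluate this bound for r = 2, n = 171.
Turán density bound = (1/2) · 171^2/2 = 29241/4 ≈ 7310.25

Turán's theorem: ex(n, K_{r+1}) is achieved by the complete r-partite Turán graph T(n, r) with parts as balanced as possible, and is at most (1 − 1/r) · n^2/2. For r = 2, n = 171: the density bound is (1/2) · 29241/2 = 29241/4 ≈ 7310.25. The integer-valued extremum is e(T(171, 2)) = 7310, which is strictly less than the density bound 29241/4 since 2 ∤ 171 (the parts of T(171, 2) cannot all be equal).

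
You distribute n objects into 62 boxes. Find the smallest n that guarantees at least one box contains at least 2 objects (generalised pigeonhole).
n = (2 − 1)·62 + 1 = 63

By the generalised pigeonhole principle, to guarantee some box contains ≥ r objects we need more than (r − 1) · k objects total. Threshold: n = (r − 1) · k + 1. With r = 2 and k = 62: n = 1 · 62 + 1 = 62 + 1 = 63. For n = 62 = 1 · 62, we can put exactly 1 objects in every box, avoiding 2 in any single one — so 63 is tight.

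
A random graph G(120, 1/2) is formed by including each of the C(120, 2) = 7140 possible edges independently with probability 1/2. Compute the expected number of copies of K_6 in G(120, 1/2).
E[# K_6] = C(120, 6) · (1/2)^C(6, 2) = 3652745460 / 2^15 = 913186365/8192 ≈ 111472.944946

For each 6-subset S of vertices (there are C(120, 6) = 3652745460 such S), let X_S = 1 if S induces a K_6 (all C(6, 2) = 15 edges present). Then P(X_S = 1) = (1/2)^15 = 1/32768. By linearity of expectation, E[# K_6] = C(120, 6) · (1/2)^15 = 3652745460 / 32768 = 913186365/8192 ≈ 111472.944946.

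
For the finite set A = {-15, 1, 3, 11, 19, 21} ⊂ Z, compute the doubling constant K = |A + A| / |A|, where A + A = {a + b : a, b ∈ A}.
K = |A + A| / |A| = 17/6

Enumerate A + A = {a + b : a, b ∈ A}. With |A| = 6, there are |A|^2 = 36 ordered sum pairs; collecting distinct values, A + A = {-30, -14, -12, -4, 2, 4, 6, 12, 14, 20, 22, 24, 30, 32, 38, 40, 42}, so |A + A| = 17. Thus K = 17/6. For comparison, the minimum possible |A + A| over all 6-element sets is 2·6 − 1 = 11 (so min K = 11/6), attained only by arithmetic progressions.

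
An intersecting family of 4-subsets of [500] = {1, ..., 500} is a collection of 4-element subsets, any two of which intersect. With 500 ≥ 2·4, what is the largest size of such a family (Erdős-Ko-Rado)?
max |F| = C(499, 3) = 20584249

The Erdős-Ko-Rado theorem states: for n ≥ 2k, an intersecting family of k-subsets of an n-element set has size at most C(n − 1, k − 1), with equality for 'star' families {A ⊆ [n] : |A| = k, i ∈ A} (fix an element i). For n = 500, k = 4: C(499, 3) = 20584249.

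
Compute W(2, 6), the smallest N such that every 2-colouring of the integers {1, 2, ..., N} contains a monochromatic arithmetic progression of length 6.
W(2, 6) = 1132

This is a classical value, W(2, 6) = 1132, established by combining an explicit 2-colouring of {1, ..., 1131} with no monochromatic 6-AP (giving the lower bound W(2, 6) > 1131) and a finite case analysis / exhaustive computer search showing every 2-colouring of {1, ..., 1132} has such an AP.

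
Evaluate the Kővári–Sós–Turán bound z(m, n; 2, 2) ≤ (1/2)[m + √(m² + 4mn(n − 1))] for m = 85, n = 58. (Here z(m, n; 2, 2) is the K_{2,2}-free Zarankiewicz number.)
z(85, 58; 2, 2) ≤ (1/2)[85 + √(85² + 4·85·58·57)] = (1/2)[85 + √1131265] = 574.3047

Kővári–Sós–Turán: let r_1, ..., r_85 be the row sums and z = Σ r_i the total number of 1s. Each pair of columns can share at most one row with both entries 1 (else a 2×2 all-ones block appears), so Σ_i C(r_i, 2) ≤ C(58, 2) = 1653. By convexity Σ_i C(r_i, 2) ≥ 85·C(z/85, 2) = z(z − 85)/(2·85), giving z² − 85z − 85·58·57 ≤ 0 and hence z ≤ (1/2)[85 + √(7225 + 4·281010)] = (1/2)[85 + √1131265] ≈ (1/2)(85 + 1063.6094) = 574.3047.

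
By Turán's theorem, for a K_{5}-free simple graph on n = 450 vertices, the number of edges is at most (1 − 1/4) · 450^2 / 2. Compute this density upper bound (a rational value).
Turán density bound = (3/4) · 450^2/2 = 151875/2 ≈ 75937.5

Turán's theorem: ex(n, K_{r+1}) is achieved by the complete r-partite Turán graph T(n, r) with parts as balanced as possible, and is at most (1 − 1/r) · n^2/2. For r = 4, n = 450: the density bound is (3/4) · 202500/2 = 151875/2 ≈ 75937.5. The integer-valued extremum is e(T(450, 4)) = 75937, which is strictly less than the density bound 151875/2 since 4 ∤ 450 (the parts of T(450, 4) cannot all be equal).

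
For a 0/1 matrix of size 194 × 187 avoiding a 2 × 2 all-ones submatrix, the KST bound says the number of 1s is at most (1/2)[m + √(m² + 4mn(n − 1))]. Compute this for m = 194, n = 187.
z(194, 187; 2, 2) ≤ (1/2)[194 + √(194² + 4·194·187·186)] = (1/2)[194 + √27028468] = 2696.4455

Kővári–Sós–Turán: let r_1, ..., r_194 be the row sums and z = Σ r_i the total number of 1s. Each pair of columns can share at most one row with both entries 1 (else a 2×2 all-ones block appears), so Σ_i C(r_i, 2) ≤ C(187, 2) = 17391. By convexity Σ_i C(r_i, 2) ≥ 194·C(z/194, 2) = z(z − 194)/(2·194), giving z² − 194z − 194·187·186 ≤ 0 and hence z ≤ (1/2)[194 + √(37636 + 4·6747708)] = (1/2)[194 + √27028468] ≈ (1/2)(194 + 5198.891) = 2696.4455.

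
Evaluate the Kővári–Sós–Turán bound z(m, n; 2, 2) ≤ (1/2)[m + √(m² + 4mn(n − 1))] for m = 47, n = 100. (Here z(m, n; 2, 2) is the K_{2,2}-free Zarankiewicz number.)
z(47, 100; 2, 2) ≤ (1/2)[47 + √(47² + 4·47·100·99)] = (1/2)[47 + √1863409] = 706.0337

Kővári–Sós–Turán: let r_1, ..., r_47 be the row sums and z = Σ r_i the total number of 1s. Each pair of columns can share at most one row with both entries 1 (else a 2×2 all-ones block appears), so Σ_i C(r_i, 2) ≤ C(100, 2) = 4950. By convexity Σ_i C(r_i, 2) ≥ 47·C(z/47, 2) = z(z − 47)/(2·47), giving z² − 47z − 47·100·99 ≤ 0 and hence z ≤ (1/2)[47 + √(2209 + 4·465300)] = (1/2)[47 + √1863409] ≈ (1/2)(47 + 1365.0674) = 706.0337.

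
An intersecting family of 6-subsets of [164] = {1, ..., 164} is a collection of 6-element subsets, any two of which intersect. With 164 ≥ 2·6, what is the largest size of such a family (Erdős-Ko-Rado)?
max |F| = C(163, 5) = 901289592

Erdős-Ko-Rado (1961): when n ≥ 2k, max |F| = C(n−1, k−1). The bound is attained by the star {A : i ∈ A} for any fixed i ∈ [n]. Here C(164−1, 6−1) = C(163, 5) = 901289592.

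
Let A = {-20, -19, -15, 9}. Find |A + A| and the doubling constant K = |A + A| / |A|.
K = |A + A| / |A| = 10/4 = 5/2

Enumerate A + A = {a + b : a, b ∈ A}. With |A| = 4, there are |A|^2 = 16 ordered sum pairs; collecting distinct values, A + A = {-40, -39, -38, -35, -34, -30, -11, -10, -6, 18}, so |A + A| = 10. Thus K = 10/4 = 5/2. For comparison, the minimum possible |A + A| over all 4-element sets is 2·4 − 1 = 7 (so min K = 7/4), attained only by arithmetic progressions.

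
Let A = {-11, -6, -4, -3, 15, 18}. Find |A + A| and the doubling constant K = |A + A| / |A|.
K = |A + A| / |A| = 20/6 = 10/3

Enumerate A + A = {a + b : a, b ∈ A}. With |A| = 6, there are |A|^2 = 36 ordered sum pairs; collecting distinct values, A + A = {-22, -17, -15, -14, -12, -10, -9, -8, -7, -6, 4, 7, 9, 11, 12, 14, 15, 30, 33, 36}, so |A + A| = 20. Thus K = 20/6 = 10/3. For comparison, the minimum possible |A + A| over all 6-element sets is 2·6 − 1 = 11 (so min K = 11/6), attained only by arithmetic progressions.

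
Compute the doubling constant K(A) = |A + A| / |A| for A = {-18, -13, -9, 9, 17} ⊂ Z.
K = |A + A| / |A| = 15/5 = 3

Enumerate A + A = {a + b : a, b ∈ A}. With |A| = 5, there are |A|^2 = 25 ordered sum pairs; collecting distinct values, A + A = {-36, -31, -27, -26, -22, -18, -9, -4, -1, 0, 4, 8, 18, 26, 34}, so |A + A| = 15. Thus K = 15/5 = 3. For comparison, the minimum possible |A + A| over all 5-element sets is 2·5 − 1 = 9 (so min K = 9/5), attained only by arithmetic progressions.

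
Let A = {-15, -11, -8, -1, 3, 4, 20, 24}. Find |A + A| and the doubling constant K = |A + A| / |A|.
K = |A + A| / |A| = 32/8 = 4

Enumerate A + A = {a + b : a, b ∈ A}. With |A| = 8, there are |A|^2 = 64 ordered sum pairs; collecting distinct values, A + A = {-30, -26, -23, -22, -19, -16, -12, -11, -9, -8, -7, -5, -4, -2, 2, 3, 5, 6, 7, 8, 9, 12, 13, 16, 19, 23, 24, 27, 28, 40, 44, 48}, so |A + A| = 32. Thus K = 32/8 = 4. For comparison, the minimum possible |A + A| over all 8-element sets is 2·8 − 1 = 15 (so min K = 15/8), attained only by arithmetic progressions.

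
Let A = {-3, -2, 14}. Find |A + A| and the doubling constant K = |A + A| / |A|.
K = |A + A| / |A| = 6/3 = 2

Enumerate A + A = {a + b : a, b ∈ A}. With |A| = 3, there are |A|^2 = 9 ordered sum pairs; collecting distinct values, A + A = {-6, -5, -4, 11, 12, 28}, so |A + A| = 6. Thus K = 6/3 = 2. For comparison, the minimum possible |A + A| over all 3-element sets is 2·3 − 1 = 5 (so min K = 5/3), attained only by arithmetic progressions.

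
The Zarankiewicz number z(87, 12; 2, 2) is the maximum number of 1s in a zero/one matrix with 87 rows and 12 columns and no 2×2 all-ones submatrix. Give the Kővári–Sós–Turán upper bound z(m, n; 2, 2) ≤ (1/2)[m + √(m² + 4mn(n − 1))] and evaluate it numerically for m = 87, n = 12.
z(87, 12; 2, 2) ≤ (1/2)[87 + √(87² + 4·87·12·11)] = (1/2)[87 + √53505] = 159.1557

Kővári–Sós–Turán: let r_1, ..., r_87 be the row sums and z = Σ r_i the total number of 1s. Each pair of columns can share at most one row with both entries 1 (else a 2×2 all-ones block appears), so Σ_i C(r_i, 2) ≤ C(12, 2) = 66. By convexity Σ_i C(r_i, 2) ≥ 87·C(z/87, 2) = z(z − 87)/(2·87), giving z² − 87z − 87·12·11 ≤ 0 and hence z ≤ (1/2)[87 + √(7569 + 4·11484)] = (1/2)[87 + √53505] ≈ (1/2)(87 + 231.3115) = 159.1557.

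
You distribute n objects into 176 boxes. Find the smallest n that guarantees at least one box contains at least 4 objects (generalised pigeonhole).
n = (4 − 1)·176 + 1 = 529

By the generalised pigeonhole principle, to guarantee some box contains ≥ r objects we need more than (r − 1) · k objects total. Threshold: n = (r − 1) · k + 1. With r = 4 and k = 176: n = 3 · 176 + 1 = 528 + 1 = 529. For n = 528 = 3 · 176, we can put exactly 3 objects in every box, avoiding 4 in any single one — so 529 is tight.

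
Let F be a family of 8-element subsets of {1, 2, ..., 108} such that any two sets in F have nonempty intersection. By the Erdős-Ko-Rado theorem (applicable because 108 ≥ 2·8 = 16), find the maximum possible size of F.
max |F| = C(107, 7) = 26075972546

The Erdős-Ko-Rado theorem states: for n ≥ 2k, an intersecting family of k-subsets of an n-element set has size at most C(n − 1, k − 1), with equality for 'star' families {A ⊆ [n] : |A| = k, i ∈ A} (fix an element i). For n = 108, k = 8: C(107, 7) = 26075972546.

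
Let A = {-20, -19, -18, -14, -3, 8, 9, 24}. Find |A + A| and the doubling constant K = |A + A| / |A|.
K = |A + A| / |A| = 30/8 = 15/4

Enumerate A + A = {a + b : a, b ∈ A}. With |A| = 8, there are |A|^2 = 64 ordered sum pairs; collecting distinct values, A + A = {-40, -39, -38, -37, -36, -34, -33, -32, -28, -23, -22, -21, -17, -12, -11, -10, -9, -6, -5, 4, 5, 6, 10, 16, 17, 18, 21, 32, 33, 48}, so |A + A| = 30. Thus K = 30/8 = 15/4. For comparison, the minimum possible |A + A| over all 8-element sets is 2·8 − 1 = 15 (so min K = 15/8), attained only by arithmetic progressions.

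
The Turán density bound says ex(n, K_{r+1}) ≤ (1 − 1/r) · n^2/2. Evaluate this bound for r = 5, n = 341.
Turán density bound = (4/5) · 341^2/2 = 232562/5 ≈ 46512.4

Turán's theorem: ex(n, K_{r+1}) is achieved by the complete r-partite Turán graph T(n, r) with parts as balanced as possible, and is at most (1 − 1/r) · n^2/2. For r = 5, n = 341: the density bound is (4/5) · 116281/2 = 232562/5 ≈ 46512.4. The integer-valued extremum is e(T(341, 5)) = 46512, which is strictly less than the density bound 232562/5 since 5 ∤ 341 (the parts of T(341, 5) cannot all be equal).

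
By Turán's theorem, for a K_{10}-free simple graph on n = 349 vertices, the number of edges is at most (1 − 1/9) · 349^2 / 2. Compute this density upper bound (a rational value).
Turán density bound = (8/9) · 349^2/2 = 487204/9 ≈ 54133.7778

Turán's theorem: ex(n, K_{r+1}) is achieved by the complete r-partite Turán graph T(n, r) with parts as balanced as possible, and is at most (1 − 1/r) · n^2/2. For r = 9, n = 349: the density bound is (8/9) · 121801/2 = 487204/9 ≈ 54133.7778. The integer-valued extremum is e(T(349, 9)) = 54133, which is strictly less than the density bound 487204/9 since 9 ∤ 349 (the parts of T(349, 9) cannot all be equal).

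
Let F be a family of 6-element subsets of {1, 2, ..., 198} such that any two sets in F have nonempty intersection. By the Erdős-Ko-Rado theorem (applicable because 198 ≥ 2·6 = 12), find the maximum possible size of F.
max |F| = C(197, 5) = 2349279569

The Erdős-Ko-Rado theorem states: for n ≥ 2k, an intersecting family of k-subsets of an n-element set has size at most C(n − 1, k − 1), with equality for 'star' families {A ⊆ [n] : |A| = k, i ∈ A} (fix an element i). For n = 198, k = 6: C(197, 5) = 2349279569.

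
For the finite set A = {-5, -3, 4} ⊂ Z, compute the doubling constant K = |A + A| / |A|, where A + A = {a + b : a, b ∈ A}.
K = |A + A| / |A| = 6/3 = 2

Enumerate A + A = {a + b : a, b ∈ A}. With |A| = 3, there are |A|^2 = 9 ordered sum pairs; collecting distinct values, A + A = {-10, -8, -6, -1, 1, 8}, so |A + A| = 6. Thus K = 6/3 = 2. For comparison, the minimum possible |A + A| over all 3-element sets is 2·3 − 1 = 5 (so min K = 5/3), attained only by arithmetic progressions.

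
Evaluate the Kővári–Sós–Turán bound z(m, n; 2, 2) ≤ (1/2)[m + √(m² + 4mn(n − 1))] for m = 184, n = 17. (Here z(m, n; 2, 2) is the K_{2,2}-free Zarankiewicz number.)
z(184, 17; 2, 2) ≤ (1/2)[184 + √(184² + 4·184·17·16)] = (1/2)[184 + √234048] = 333.8925

Kővári–Sós–Turán: let r_1, ..., r_184 be the row sums and z = Σ r_i the total number of 1s. Each pair of columns can share at most one row with both entries 1 (else a 2×2 all-ones block appears), so Σ_i C(r_i, 2) ≤ C(17, 2) = 136. By convexity Σ_i C(r_i, 2) ≥ 184·C(z/184, 2) = z(z − 184)/(2·184), giving z² − 184z − 184·17·16 ≤ 0 and hence z ≤ (1/2)[184 + √(33856 + 4·50048)] = (1/2)[184 + √234048] ≈ (1/2)(184 + 483.7851) = 333.8925.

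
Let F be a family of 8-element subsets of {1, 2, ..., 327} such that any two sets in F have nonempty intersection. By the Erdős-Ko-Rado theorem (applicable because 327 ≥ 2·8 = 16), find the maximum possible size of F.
max |F| = C(326, 7) = 72766056542400

Erdős-Ko-Rado (1961): when n ≥ 2k, max |F| = C(n−1, k−1). The bound is attained by the star {A : i ∈ A} for any fixed i ∈ [n]. Here C(327−1, 8−1) = C(326, 7) = 72766056542400.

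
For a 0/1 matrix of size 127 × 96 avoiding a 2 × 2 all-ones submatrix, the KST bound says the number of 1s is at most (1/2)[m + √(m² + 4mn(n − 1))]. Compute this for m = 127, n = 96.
z(127, 96; 2, 2) ≤ (1/2)[127 + √(127² + 4·127·96·95)] = (1/2)[127 + √4649089] = 1141.5873

Kővári–Sós–Turán: let r_1, ..., r_127 be the row sums and z = Σ r_i the total number of 1s. Each pair of columns can share at most one row with both entries 1 (else a 2×2 all-ones block appears), so Σ_i C(r_i, 2) ≤ C(96, 2) = 4560. By convexity Σ_i C(r_i, 2) ≥ 127·C(z/127, 2) = z(z − 127)/(2·127), giving z² − 127z − 127·96·95 ≤ 0 and hence z ≤ (1/2)[127 + √(16129 + 4·1158240)] = (1/2)[127 + √4649089] ≈ (1/2)(127 + 2156.1746) = 1141.5873.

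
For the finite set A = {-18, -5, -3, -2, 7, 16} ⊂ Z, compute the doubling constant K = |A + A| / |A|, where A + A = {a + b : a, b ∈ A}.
K = |A + A| / |A| = 20/6 = 10/3

Enumerate A + A = {a + b : a, b ∈ A}. With |A| = 6, there are |A|^2 = 36 ordered sum pairs; collecting distinct values, A + A = {-36, -23, -21, -20, -11, -10, -8, -7, -6, -5, -4, -2, 2, 4, 5, 11, 13, 14, 23, 32}, so |A + A| = 20. Thus K = 20/6 = 10/3. For comparison, the minimum possible |A + A| over all 6-element sets is 2·6 − 1 = 11 (so min K = 11/6), attained only by arithmetic progressions.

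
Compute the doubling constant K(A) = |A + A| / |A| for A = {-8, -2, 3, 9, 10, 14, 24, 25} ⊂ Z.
K = |A + A| / |A| = 29/8

Enumerate A + A = {a + b : a, b ∈ A}. With |A| = 8, there are |A|^2 = 64 ordered sum pairs; collecting distinct values, A + A = {-16, -10, -5, -4, 1, 2, 6, 7, 8, 12, 13, 16, 17, 18, 19, 20, 22, 23, 24, 27, 28, 33, 34, 35, 38, 39, 48, 49, 50}, so |A + A| = 29. Thus K = 29/8. For comparison, the minimum possible |A + A| over all 8-element sets is 2·8 − 1 = 15 (so min K = 15/8), attained only by arithmetic progressions.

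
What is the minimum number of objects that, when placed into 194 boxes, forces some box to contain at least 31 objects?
n = (31 − 1)·194 + 1 = 5821

By the generalised pigeonhole principle, to guarantee some box contains ≥ r objects we need more than (r − 1) · k objects total. Threshold: n = (r − 1) · k + 1. With r = 31 and k = 194: n = 30 · 194 + 1 = 5820 + 1 = 5821. For n = 5820 = 30 · 194, we can put exactly 30 objects in every box, avoiding 31 in any single one — so 5821 is tight.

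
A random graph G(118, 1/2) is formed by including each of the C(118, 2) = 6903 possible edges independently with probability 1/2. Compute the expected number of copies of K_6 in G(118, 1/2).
E[# K_6] = C(118, 6) · (1/2)^C(6, 2) = 3295144749 / 2^15 ≈ 100559.837311

For each 6-subset S of vertices (there are C(118, 6) = 3295144749 such S), let X_S = 1 if S induces a K_6 (all C(6, 2) = 15 edges present). Then P(X_S = 1) = (1/2)^15 = 1/32768. By linearity of expectation, E[# K_6] = C(118, 6) · (1/2)^15 = 3295144749 / 32768 ≈ 100559.837311.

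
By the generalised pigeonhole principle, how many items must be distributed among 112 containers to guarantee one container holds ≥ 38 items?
n = (38 − 1)·112 + 1 = 4145

By the generalised pigeonhole principle, to guarantee some box contains ≥ r objects we need more than (r − 1) · k objects total. Threshold: n = (r − 1) · k + 1. With r = 38 and k = 112: n = 37 · 112 + 1 = 4144 + 1 = 4145. For n = 4144 = 37 · 112, we can put exactly 37 objects in every box, avoiding 38 in any single one — so 4145 is tight.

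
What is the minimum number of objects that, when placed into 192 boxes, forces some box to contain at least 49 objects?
n = (49 − 1)·192 + 1 = 9217

By the generalised pigeonhole principle, to guarantee some box contains ≥ r objects we need more than (r − 1) · k objects total. Threshold: n = (r − 1) · k + 1. With r = 49 and k = 192: n = 48 · 192 + 1 = 9216 + 1 = 9217. For n = 9216 = 48 · 192, we can put exactly 48 objects in every box, avoiding 49 in any single one — so 9217 is tight.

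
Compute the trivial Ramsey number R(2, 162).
R(2, 162) = 162

R(2, k) = k for all k ≥ 2: in a 2-colouring of K_k, either some edge is red (a red K_2) or all edges are blue (a blue K_k). And K_{161} coloured all-blue has no blue K_162, so R(2, 162) > 161. Hence R(2, 162) = 162.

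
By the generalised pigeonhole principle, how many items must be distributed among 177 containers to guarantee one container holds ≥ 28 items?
n = (28 − 1)·177 + 1 = 4780

By the generalised pigeonhole principle, to guarantee some box contains ≥ r objects we need more than (r − 1) · k objects total. Threshold: n = (r − 1) · k + 1. With r = 28 and k = 177: n = 27 · 177 + 1 = 4779 + 1 = 4780. For n = 4779 = 27 · 177, we can put exactly 27 objects in every box, avoiding 28 in any single one — so 4780 is tight.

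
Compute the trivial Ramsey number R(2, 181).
R(2, 181) = 181

R(2, k) = k for all k ≥ 2: in a 2-colouring of K_k, either some edge is red (a red K_2) or all edges are blue (a blue K_k). And K_{180} coloured all-blue has no blue K_181, so R(2, 181) > 180. Hence R(2, 181) = 181.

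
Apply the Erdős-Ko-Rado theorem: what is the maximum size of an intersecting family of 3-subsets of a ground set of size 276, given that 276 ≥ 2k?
max |F| = C(275, 2) = 37675

Erdős-Ko-Rado (1961): when n ≥ 2k, max |F| = C(n−1, k−1). The bound is attained by the star {A : i ∈ A} for any fixed i ∈ [n]. Here C(276−1, 3−1) = C(275, 2) = 37675.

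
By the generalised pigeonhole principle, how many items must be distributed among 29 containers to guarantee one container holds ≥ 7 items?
n = (7 − 1)·29 + 1 = 175

By the generalised pigeonhole principle, to guarantee some box contains ≥ r objects we need more than (r − 1) · k objects total. Threshold: n = (r − 1) · k + 1. With r = 7 and k = 29: n = 6 · 29 + 1 = 174 + 1 = 175. For n = 174 = 6 · 29, we can put exactly 6 objects in every box, avoiding 7 in any single one — so 175 is tight.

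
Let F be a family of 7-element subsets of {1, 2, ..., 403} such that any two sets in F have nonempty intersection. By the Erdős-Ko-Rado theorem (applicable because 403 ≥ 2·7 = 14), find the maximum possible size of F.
max |F| = C(402, 6) = 5646045778660

The Erdős-Ko-Rado theorem states: for n ≥ 2k, an intersecting family of k-subsets of an n-element set has size at most C(n − 1, k − 1), with equality for 'star' families {A ⊆ [n] : |A| = k, i ∈ A} (fix an element i). For n = 403, k = 7: C(402, 6) = 5646045778660.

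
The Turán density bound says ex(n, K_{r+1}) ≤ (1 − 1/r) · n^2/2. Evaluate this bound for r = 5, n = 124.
Turán density bound = (4/5) · 124^2/2 = 30752/5 ≈ 6150.4

Turán's theorem: ex(n, K_{r+1}) is achieved by the complete r-partite Turán graph T(n, r) with parts as balanced as possible, and is at most (1 − 1/r) · n^2/2. For r = 5, n = 124: the density bound is (4/5) · 15376/2 = 30752/5 ≈ 6150.4. The integer-valued extremum is e(T(124, 5)) = 6150, which is strictly less than the density bound 30752/5 since 5 ∤ 124 (the parts of T(124, 5) cannot all be equal).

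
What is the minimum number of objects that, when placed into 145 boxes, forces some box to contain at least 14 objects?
n = (14 − 1)·145 + 1 = 1886

By the generalised pigeonhole principle, to guarantee some box contains ≥ r objects we need more than (r − 1) · k objects total. Threshold: n = (r − 1) · k + 1. With r = 14 and k = 145: n = 13 · 145 + 1 = 1885 + 1 = 1886. For n = 1885 = 13 · 145, we can put exactly 13 objects in every box, avoiding 14 in any single one — so 1886 is tight.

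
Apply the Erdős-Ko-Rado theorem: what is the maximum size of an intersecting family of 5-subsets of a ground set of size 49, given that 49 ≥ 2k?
max |F| = C(48, 4) = 194580

The Erdős-Ko-Rado theorem states: for n ≥ 2k, an intersecting family of k-subsets of an n-element set has size at most C(n − 1, k − 1), with equality for 'star' families {A ⊆ [n] : |A| = k, i ∈ A} (fix an element i). For n = 49, k = 5: C(48, 4) = 194580.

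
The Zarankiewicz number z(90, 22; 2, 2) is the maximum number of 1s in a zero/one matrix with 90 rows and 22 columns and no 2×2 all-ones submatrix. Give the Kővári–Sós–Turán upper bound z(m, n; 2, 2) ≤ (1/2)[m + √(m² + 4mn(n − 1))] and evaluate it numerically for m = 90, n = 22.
z(90, 22; 2, 2) ≤ (1/2)[90 + √(90² + 4·90·22·21)] = (1/2)[90 + √174420] = 253.8181

Kővári–Sós–Turán: let r_1, ..., r_90 be the row sums and z = Σ r_i the total number of 1s. Each pair of columns can share at most one row with both entries 1 (else a 2×2 all-ones block appears), so Σ_i C(r_i, 2) ≤ C(22, 2) = 231. By convexity Σ_i C(r_i, 2) ≥ 90·C(z/90, 2) = z(z − 90)/(2·90), giving z² − 90z − 90·22·21 ≤ 0 and hence z ≤ (1/2)[90 + √(8100 + 4·41580)] = (1/2)[90 + √174420] ≈ (1/2)(90 + 417.6362) = 253.8181.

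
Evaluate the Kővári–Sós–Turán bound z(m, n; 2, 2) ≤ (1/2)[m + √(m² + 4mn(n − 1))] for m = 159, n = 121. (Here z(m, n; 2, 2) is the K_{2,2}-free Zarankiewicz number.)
z(159, 121; 2, 2) ≤ (1/2)[159 + √(159² + 4·159·121·120)] = (1/2)[159 + √9260001] = 1601.0125

Kővári–Sós–Turán: let r_1, ..., r_159 be the row sums and z = Σ r_i the total number of 1s. Each pair of columns can share at most one row with both entries 1 (else a 2×2 all-ones block appears), so Σ_i C(r_i, 2) ≤ C(121, 2) = 7260. By convexity Σ_i C(r_i, 2) ≥ 159·C(z/159, 2) = z(z − 159)/(2·159), giving z² − 159z − 159·121·120 ≤ 0 and hence z ≤ (1/2)[159 + √(25281 + 4·2308680)] = (1/2)[159 + √9260001] ≈ (1/2)(159 + 3043.025) = 1601.0125.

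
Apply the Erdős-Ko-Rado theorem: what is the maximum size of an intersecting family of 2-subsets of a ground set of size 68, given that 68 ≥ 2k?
max |F| = C(67, 1) = 67

The Erdős-Ko-Rado theorem states: for n ≥ 2k, an intersecting family of k-subsets of an n-element set has size at most C(n − 1, k − 1), with equality for 'star' families {A ⊆ [n] : |A| = k, i ∈ A} (fix an element i). For n = 68, k = 2: C(67, 1) = 67.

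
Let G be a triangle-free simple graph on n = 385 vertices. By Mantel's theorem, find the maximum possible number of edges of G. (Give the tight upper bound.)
ex(385, K_3) = ⌊385^2/4⌋ = 37056

Mantel (1907): a triangle-free graph on n vertices has at most ⌊n^2/4⌋ edges, with equality for the complete bipartite graph K_{⌊n/2⌋, ⌈n/2⌉}. For n = 385: ⌊385^2/4⌋ = ⌊148225/4⌋ = 37056. The extremal graph is K_{192, 193}, which has 192·193 = 37056 edges.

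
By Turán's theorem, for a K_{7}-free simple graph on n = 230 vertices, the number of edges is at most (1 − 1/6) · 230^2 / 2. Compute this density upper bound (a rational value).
Turán density bound = (5/6) · 230^2/2 = 66125/3 ≈ 22041.6667

Turán's theorem: ex(n, K_{r+1}) is achieved by the complete r-partite Turán graph T(n, r) with parts as balanced as possible, and is at most (1 − 1/r) · n^2/2. For r = 6, n = 230: the density bound is (5/6) · 52900/2 = 66125/3 ≈ 22041.6667. The integer-valued extremum is e(T(230, 6)) = 22041, which is strictly less than the density bound 66125/3 since 6 ∤ 230 (the parts of T(230, 6) cannot all be equal).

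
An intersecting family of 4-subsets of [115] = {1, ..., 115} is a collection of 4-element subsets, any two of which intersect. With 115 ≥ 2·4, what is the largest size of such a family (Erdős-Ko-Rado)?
max |F| = C(114, 3) = 240464

The Erdős-Ko-Rado theorem states: for n ≥ 2k, an intersecting family of k-subsets of an n-element set has size at most C(n − 1, k − 1), with equality for 'star' families {A ⊆ [n] : |A| = k, i ∈ A} (fix an element i). For n = 115, k = 4: C(114, 3) = 240464.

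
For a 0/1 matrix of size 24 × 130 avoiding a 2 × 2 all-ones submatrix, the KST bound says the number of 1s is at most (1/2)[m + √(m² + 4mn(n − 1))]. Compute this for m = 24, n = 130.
z(24, 130; 2, 2) ≤ (1/2)[24 + √(24² + 4·24·130·129)] = (1/2)[24 + √1610496] = 646.5266

Kővári–Sós–Turán: let r_1, ..., r_24 be the row sums and z = Σ r_i the total number of 1s. Each pair of columns can share at most one row with both entries 1 (else a 2×2 all-ones block appears), so Σ_i C(r_i, 2) ≤ C(130, 2) = 8385. By convexity Σ_i C(r_i, 2) ≥ 24·C(z/24, 2) = z(z − 24)/(2·24), giving z² − 24z − 24·130·129 ≤ 0 and hence z ≤ (1/2)[24 + √(576 + 4·402480)] = (1/2)[24 + √1610496] ≈ (1/2)(24 + 1269.0532) = 646.5266.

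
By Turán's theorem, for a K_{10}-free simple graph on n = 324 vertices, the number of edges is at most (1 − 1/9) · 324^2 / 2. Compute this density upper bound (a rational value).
Turán density bound = (8/9) · 324^2/2 = 46656

Turán's theorem: ex(n, K_{r+1}) is achieved by the complete r-partite Turán graph T(n, r) with parts as balanced as possible, and is at most (1 − 1/r) · n^2/2. For r = 9, n = 324: the density bound is (8/9) · 104976/2 = 46656. Since 9 ∣ 324, the Turán graph T(324, 9) has parts of equal size 36, and its edge count e(T(324, 9)) = 46656 attains the density bound exactly.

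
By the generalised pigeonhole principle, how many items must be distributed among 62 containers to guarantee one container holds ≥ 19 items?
n = (19 − 1)·62 + 1 = 1117

By the generalised pigeonhole principle, to guarantee some box contains ≥ r objects we need more than (r − 1) · k objects total. Threshold: n = (r − 1) · k + 1. With r = 19 and k = 62: n = 18 · 62 + 1 = 1116 + 1 = 1117. For n = 1116 = 18 · 62, we can put exactly 18 objects in every box, avoiding 19 in any single one — so 1117 is tight.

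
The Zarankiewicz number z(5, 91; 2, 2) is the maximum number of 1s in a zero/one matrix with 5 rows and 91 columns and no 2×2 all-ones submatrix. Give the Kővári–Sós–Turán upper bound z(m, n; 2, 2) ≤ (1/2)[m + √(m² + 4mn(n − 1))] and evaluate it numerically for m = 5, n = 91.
z(5, 91; 2, 2) ≤ (1/2)[5 + √(5² + 4·5·91·90)] = (1/2)[5 + √163825] = 204.8765

Kővári–Sós–Turán: let r_1, ..., r_5 be the row sums and z = Σ r_i the total number of 1s. Each pair of columns can share at most one row with both entries 1 (else a 2×2 all-ones block appears), so Σ_i C(r_i, 2) ≤ C(91, 2) = 4095. By convexity Σ_i C(r_i, 2) ≥ 5·C(z/5, 2) = z(z − 5)/(2·5), giving z² − 5z − 5·91·90 ≤ 0 and hence z ≤ (1/2)[5 + √(25 + 4·40950)] = (1/2)[5 + √163825] ≈ (1/2)(5 + 404.753) = 204.8765.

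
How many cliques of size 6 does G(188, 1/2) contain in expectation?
E[# K_6] = C(188, 6) · (1/2)^C(6, 2) = 56574476596 / 2^15 = 14143619149/8192 ≈ 1726516.009399

For each 6-subset S of vertices (there are C(188, 6) = 56574476596 such S), let X_S = 1 if S induces a K_6 (all C(6, 2) = 15 edges present). Then P(X_S = 1) = (1/2)^15 = 1/32768. By linearity of expectation, E[# K_6] = C(188, 6) · (1/2)^15 = 56574476596 / 32768 = 14143619149/8192 ≈ 1726516.009399.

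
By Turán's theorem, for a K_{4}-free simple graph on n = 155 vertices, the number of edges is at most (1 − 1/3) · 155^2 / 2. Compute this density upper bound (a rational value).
Turán density bound = (2/3) · 155^2/2 = 24025/3 ≈ 8008.3333

Turán's theorem: ex(n, K_{r+1}) is achieved by the complete r-partite Turán graph T(n, r) with parts as balanced as possible, and is at most (1 − 1/r) · n^2/2. For r = 3, n = 155: the density bound is (2/3) · 24025/2 = 24025/3 ≈ 8008.3333. The integer-valued extremum is e(T(155, 3)) = 8008, which is strictly less than the density bound 24025/3 since 3 ∤ 155 (the parts of T(155, 3) cannot all be equal).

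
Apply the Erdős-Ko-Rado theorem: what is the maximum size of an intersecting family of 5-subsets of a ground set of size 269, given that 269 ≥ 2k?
max |F| = C(268, 4) = 210165935

Erdős-Ko-Rado (1961): when n ≥ 2k, max |F| = C(n−1, k−1). The bound is attained by the star {A : i ∈ A} for any fixed i ∈ [n]. Here C(269−1, 5−1) = C(268, 4) = 210165935.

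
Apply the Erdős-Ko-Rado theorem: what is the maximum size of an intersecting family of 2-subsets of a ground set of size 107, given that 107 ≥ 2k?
max |F| = C(106, 1) = 106

Erdős-Ko-Rado (1961): when n ≥ 2k, max |F| = C(n−1, k−1). The bound is attained by the star {A : i ∈ A} for any fixed i ∈ [n]. Here C(107−1, 2−1) = C(106, 1) = 106.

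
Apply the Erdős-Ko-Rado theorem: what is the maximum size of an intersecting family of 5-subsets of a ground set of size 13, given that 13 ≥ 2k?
max |F| = C(12, 4) = 495

Erdős-Ko-Rado (1961): when n ≥ 2k, max |F| = C(n−1, k−1). The bound is attained by the star {A : i ∈ A} for any fixed i ∈ [n]. Here C(13−1, 5−1) = C(12, 4) = 495.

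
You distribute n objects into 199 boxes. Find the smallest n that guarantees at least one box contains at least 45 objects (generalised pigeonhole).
n = (45 − 1)·199 + 1 = 8757

By the generalised pigeonhole principle, to guarantee some box contains ≥ r objects we need more than (r − 1) · k objects total. Threshold: n = (r − 1) · k + 1. With r = 45 and k = 199: n = 44 · 199 + 1 = 8756 + 1 = 8757. For n = 8756 = 44 · 199, we can put exactly 44 objects in every box, avoiding 45 in any single one — so 8757 is tight.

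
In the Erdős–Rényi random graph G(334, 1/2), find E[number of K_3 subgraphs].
E[# K_3] = C(334, 3) · (1/2)^C(3, 2) = 6154284 / 2^3 = 1538571/2 = 769285.5

For each 3-subset S of vertices (there are C(334, 3) = 6154284 such S), let X_S = 1 if S induces a K_3 (all C(3, 2) = 3 edges present). Then P(X_S = 1) = (1/2)^3 = 1/8. By linearity of expectation, E[# K_3] = C(334, 3) · (1/2)^3 = 6154284 / 8 = 1538571/2 = 769285.5.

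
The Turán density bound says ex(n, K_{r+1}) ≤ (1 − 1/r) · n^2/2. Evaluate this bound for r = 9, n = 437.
Turán density bound = (8/9) · 437^2/2 = 763876/9 ≈ 84875.1111

Turán's theorem: ex(n, K_{r+1}) is achieved by the complete r-partite Turán graph T(n, r) with parts as balanced as possible, and is at most (1 − 1/r) · n^2/2. For r = 9, n = 437: the density bound is (8/9) · 190969/2 = 763876/9 ≈ 84875.1111. The integer-valued extremum is e(T(437, 9)) = 84874, which is strictly less than the density bound 763876/9 since 9 ∤ 437 (the parts of T(437, 9) cannot all be equal).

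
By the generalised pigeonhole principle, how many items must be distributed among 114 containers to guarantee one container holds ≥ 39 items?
n = (39 − 1)·114 + 1 = 4333

By the generalised pigeonhole principle, to guarantee some box contains ≥ r objects we need more than (r − 1) · k objects total. Threshold: n = (r − 1) · k + 1. With r = 39 and k = 114: n = 38 · 114 + 1 = 4332 + 1 = 4333. For n = 4332 = 38 · 114, we can put exactly 38 objects in every box, avoiding 39 in any single one — so 4333 is tight.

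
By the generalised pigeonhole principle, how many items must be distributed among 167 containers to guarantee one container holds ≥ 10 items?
n = (10 − 1)·167 + 1 = 1504

By the generalised pigeonhole principle, to guarantee some box contains ≥ r objects we need more than (r − 1) · k objects total. Threshold: n = (r − 1) · k + 1. With r = 10 and k = 167: n = 9 · 167 + 1 = 1503 + 1 = 1504. For n = 1503 = 9 · 167, we can put exactly 9 objects in every box, avoiding 10 in any single one — so 1504 is tight.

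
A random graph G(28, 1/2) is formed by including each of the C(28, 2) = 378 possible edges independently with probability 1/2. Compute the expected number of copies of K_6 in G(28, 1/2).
E[# K_6] = C(28, 6) · (1/2)^C(6, 2) = 376740 / 2^15 = 94185/8192 ≈ 11.497192

For each 6-subset S of vertices (there are C(28, 6) = 376740 such S), let X_S = 1 if S induces a K_6 (all C(6, 2) = 15 edges present). Then P(X_S = 1) = (1/2)^15 = 1/32768. By linearity of expectation, E[# K_6] = C(28, 6) · (1/2)^15 = 376740 / 32768 = 94185/8192 ≈ 11.497192.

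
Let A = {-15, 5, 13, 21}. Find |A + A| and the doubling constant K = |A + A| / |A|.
K = |A + A| / |A| = 9/4

Enumerate A + A = {a + b : a, b ∈ A}. With |A| = 4, there are |A|^2 = 16 ordered sum pairs; collecting distinct values, A + A = {-30, -10, -2, 6, 10, 18, 26, 34, 42}, so |A + A| = 9. Thus K = 9/4. For comparison, the minimum possible |A + A| over all 4-element sets is 2·4 − 1 = 7 (so min K = 7/4), attained only by arithmetic progressions.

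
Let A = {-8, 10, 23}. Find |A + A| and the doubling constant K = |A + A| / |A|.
K = |A + A| / |A| = 6/3 = 2

Enumerate A + A = {a + b : a, b ∈ A}. With |A| = 3, there are |A|^2 = 9 ordered sum pairs; collecting distinct values, A + A = {-16, 2, 15, 20, 33, 46}, so |A + A| = 6. Thus K = 6/3 = 2. For comparison, the minimum possible |A + A| over all 3-element sets is 2·3 − 1 = 5 (so min K = 5/3), attained only by arithmetic progressions.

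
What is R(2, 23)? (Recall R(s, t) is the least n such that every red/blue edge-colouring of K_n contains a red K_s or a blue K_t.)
R(2, 23) = 23

R(2, k) = k for all k ≥ 2: in a 2-colouring of K_k, either some edge is red (a red K_2) or all edges are blue (a blue K_k). And K_{22} coloured all-blue has no blue K_23, so R(2, 23) > 22. Hence R(2, 23) = 23.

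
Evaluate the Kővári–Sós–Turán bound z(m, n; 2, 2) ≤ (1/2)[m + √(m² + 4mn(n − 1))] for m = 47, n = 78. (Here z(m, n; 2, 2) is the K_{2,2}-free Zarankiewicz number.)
z(47, 78; 2, 2) ≤ (1/2)[47 + √(47² + 4·47·78·77)] = (1/2)[47 + √1131337] = 555.3216

Kővári–Sós–Turán: let r_1, ..., r_47 be the row sums and z = Σ r_i the total number of 1s. Each pair of columns can share at most one row with both entries 1 (else a 2×2 all-ones block appears), so Σ_i C(r_i, 2) ≤ C(78, 2) = 3003. By convexity Σ_i C(r_i, 2) ≥ 47·C(z/47, 2) = z(z − 47)/(2·47), giving z² − 47z − 47·78·77 ≤ 0 and hence z ≤ (1/2)[47 + √(2209 + 4·282282)] = (1/2)[47 + √1131337] ≈ (1/2)(47 + 1063.6433) = 555.3216.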